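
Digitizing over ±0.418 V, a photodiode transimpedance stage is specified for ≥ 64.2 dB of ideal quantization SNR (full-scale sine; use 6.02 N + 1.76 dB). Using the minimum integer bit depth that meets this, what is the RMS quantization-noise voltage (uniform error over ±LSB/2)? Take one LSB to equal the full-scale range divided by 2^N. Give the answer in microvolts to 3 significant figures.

118 µV

The full-scale span is 0.418 − (-0.418) = 0.836 V.
Solving 6.02 N ≥ 64.2 − 1.76: N ≥ 10.372. Round up → N = 11.
LSB = 0.836 V ÷ 2^11 = 0.836/2048 V = 408.20 µV.
RMS noise = LSB/√12 = 118 µV.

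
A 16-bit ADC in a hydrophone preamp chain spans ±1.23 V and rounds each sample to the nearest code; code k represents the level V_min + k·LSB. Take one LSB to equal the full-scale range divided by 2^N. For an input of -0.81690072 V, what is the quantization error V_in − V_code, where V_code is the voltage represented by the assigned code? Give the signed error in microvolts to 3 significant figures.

Full-scale range = 1.23 V − (-1.23 V) = 2.46 V. LSB = 2.46 V / 2^16 ≈ 37.54 µV.
(V_in − V_min)/LSB = (-0.81690072 − (-1.23)) × 65536/2.46 = 11005.2335 → nearest code k = 11005.
V_code = -1.23 + (11005/65536) × 2.46 = -0.81690948486 V.
e = -0.81690072 − (-0.81690948486) = +8.76 µV.

+8.76 µV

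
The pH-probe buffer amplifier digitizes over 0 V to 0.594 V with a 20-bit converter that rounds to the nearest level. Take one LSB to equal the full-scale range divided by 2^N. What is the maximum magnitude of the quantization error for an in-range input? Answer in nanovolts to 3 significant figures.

V_FS = 0.594 V.
Step size = 0.594/1048576 V = 0.56648 µV.
Worst-case error for round-to-nearest is half an LSB: 283 nV.

283 nV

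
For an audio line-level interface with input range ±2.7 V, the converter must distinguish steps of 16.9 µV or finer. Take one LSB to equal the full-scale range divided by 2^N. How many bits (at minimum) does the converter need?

Range = 2.7 − (-2.7) = 5.4 V.
5.4 V / 16.9 µV = 319500. Since 2^18 = 262144 and 2^19 = 524288, N = 19.

19 bits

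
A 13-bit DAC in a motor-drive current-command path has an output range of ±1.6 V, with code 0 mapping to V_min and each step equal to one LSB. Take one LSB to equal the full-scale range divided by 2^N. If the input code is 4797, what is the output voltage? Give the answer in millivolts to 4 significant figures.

Span: 1.6 V − (-1.6 V) = 3.2 V. LSB = 3.2 V / 2^13.
V_out = V_min + code × LSB = -1.6 V + 4797 × 3.2 V / 8192
      = -1.6 + 1.87383 = 0.273828 V.

273.8 mV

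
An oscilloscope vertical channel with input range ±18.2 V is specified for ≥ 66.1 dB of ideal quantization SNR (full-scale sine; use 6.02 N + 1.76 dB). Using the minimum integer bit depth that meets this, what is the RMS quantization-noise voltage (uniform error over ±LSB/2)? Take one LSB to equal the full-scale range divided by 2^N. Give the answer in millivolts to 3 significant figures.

Full-scale range = 18.2 V − (-18.2 V) = 36.4 V.
6.02 N + 1.76 ≥ 66.1 gives N ≥ 10.688, so the minimum integer is 11.
One LSB is 36.4 V / 2048 = 17.773 mV.
V_rms = LSB/√12 = 5.13 mV.

5.13 mV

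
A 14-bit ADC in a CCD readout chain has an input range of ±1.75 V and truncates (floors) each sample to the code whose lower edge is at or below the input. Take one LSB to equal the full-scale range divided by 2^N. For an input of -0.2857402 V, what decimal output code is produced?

6854

The full-scale span is 1.75 − (-1.75) = 3.5 V. LSB = 3.5 V / 2^14 ≈ 213.6 µV.
code = ⌊(V_in − V_min)/LSB⌋ = ⌊(V_in − V_min) × 2^14 / range⌋
     = ⌊(-0.2857402 − (-1.75)) × 16384 / 3.5⌋ = ⌊1.4642598 × 16384/3.5⌋
     = ⌊6854.409⌋ = 6854.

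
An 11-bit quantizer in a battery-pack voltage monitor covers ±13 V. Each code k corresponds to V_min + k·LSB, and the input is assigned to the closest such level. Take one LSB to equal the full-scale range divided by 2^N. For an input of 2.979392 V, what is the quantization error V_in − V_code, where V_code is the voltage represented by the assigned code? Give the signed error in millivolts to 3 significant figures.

Range = 13 − (-13) = 26 V. LSB = 26 V / 2^11 ≈ 12.70 mV.
(V_in − V_min)/LSB = (2.979392 − (-13)) × 2048/26 = 1258.6844 → nearest code k = 1259.
V_code = -13 + (1259/2048) × 26 = 2.983398438 V.
V_in − V_code = 2.979392 − (2.983398438) = −4.01 mV.

−4.01 mV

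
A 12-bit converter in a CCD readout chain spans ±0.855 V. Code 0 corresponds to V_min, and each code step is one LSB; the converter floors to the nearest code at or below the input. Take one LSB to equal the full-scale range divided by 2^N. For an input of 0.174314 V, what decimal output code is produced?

2465

Full-scale range = 0.855 V − (-0.855 V) = 1.71 V. LSB = 1.71 V / 2^12 ≈ 417.5 µV.
V_in − V_min = 0.174314 − (-0.855) = 1.029314 V.
Divide by LSB: 1.029314 × 4096/1.71 = 2465.5381.
Truncating gives code 2465.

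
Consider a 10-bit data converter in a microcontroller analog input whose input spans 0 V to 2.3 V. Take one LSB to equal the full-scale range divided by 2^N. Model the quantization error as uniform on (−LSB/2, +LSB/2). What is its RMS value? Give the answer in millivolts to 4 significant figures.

Range is 2.3 V.
LSB = 2.3 V ÷ 2^10 = 2.3/1024 V = 2.24609 mV.
RMS of a uniform error over width LSB is LSB/√12 = 0.6484 mV.

0.6484 mV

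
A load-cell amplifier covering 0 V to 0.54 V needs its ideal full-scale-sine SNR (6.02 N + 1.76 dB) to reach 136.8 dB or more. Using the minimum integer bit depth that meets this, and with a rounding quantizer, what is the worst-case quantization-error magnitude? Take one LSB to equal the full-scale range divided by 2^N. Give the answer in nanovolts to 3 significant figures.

32.2 nV

V_FS = 0.54 V.
Required N = ⌈(136.8 − 1.76)/6.02⌉ = ⌈22.432⌉ = 23.
LSB = 0.54 V / 2^23 = 64.373 nV.
|e|_max = LSB/2 = 32.2 nV.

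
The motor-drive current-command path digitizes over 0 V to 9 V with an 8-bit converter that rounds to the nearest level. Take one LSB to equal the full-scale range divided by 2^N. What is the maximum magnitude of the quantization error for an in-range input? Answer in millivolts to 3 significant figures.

Range is 9 V.
LSB = 9 V ÷ 2^8 = 9/256 V = 35.156 mV.
|e|_max = LSB/2 = 17.6 mV.

17.6 mV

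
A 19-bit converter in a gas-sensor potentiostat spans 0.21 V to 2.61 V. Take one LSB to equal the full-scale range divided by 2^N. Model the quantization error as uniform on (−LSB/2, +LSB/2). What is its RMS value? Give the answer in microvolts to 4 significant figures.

The full-scale span is 2.61 − (0.21) = 2.4 V.
One LSB is 2.4 V / 524288 = 4.57764 µV.
RMS of a uniform error over width LSB is LSB/√12 = 1.321 µV.

1.321 µV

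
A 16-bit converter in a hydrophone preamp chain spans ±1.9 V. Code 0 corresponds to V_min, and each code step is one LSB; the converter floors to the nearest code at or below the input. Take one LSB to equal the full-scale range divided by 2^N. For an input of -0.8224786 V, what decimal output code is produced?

The full-scale span is 1.9 − (-1.9) = 3.8 V. LSB = 3.8 V / 2^16 ≈ 57.98 µV.
code = ⌊(V_in − V_min)/LSB⌋ = ⌊(V_in − V_min) × 2^16 / range⌋
     = ⌊(-0.8224786 − (-1.9)) × 65536 / 3.8⌋ = ⌊1.0775214 × 65536/3.8⌋
     = ⌊18583.274⌋ = 18583.

18583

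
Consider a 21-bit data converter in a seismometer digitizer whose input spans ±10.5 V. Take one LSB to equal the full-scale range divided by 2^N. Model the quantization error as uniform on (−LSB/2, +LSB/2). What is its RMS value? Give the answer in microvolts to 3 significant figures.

Range = 10.5 − (-10.5) = 21 V.
One LSB is 21 V / 2097152 = 10.014 µV.
For a uniform distribution on [−LSB/2, +LSB/2], V_rms = LSB/√12 = 10.014 µV/3.4641 = 2.89 µV.

2.89 µV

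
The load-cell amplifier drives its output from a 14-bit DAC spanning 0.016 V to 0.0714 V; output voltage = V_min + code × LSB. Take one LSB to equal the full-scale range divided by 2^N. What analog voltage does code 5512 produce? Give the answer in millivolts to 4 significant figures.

34.64 mV

Full-scale range = 0.0714 V − (0.016 V) = 0.0554 V. LSB = 0.0554 V / 2^14.
Output = V_min + (5512/16384) × range = 0.016 + 0.336426 × 0.0554 V
      = 0.016 V + 0.0186380 V = 0.0346380 V.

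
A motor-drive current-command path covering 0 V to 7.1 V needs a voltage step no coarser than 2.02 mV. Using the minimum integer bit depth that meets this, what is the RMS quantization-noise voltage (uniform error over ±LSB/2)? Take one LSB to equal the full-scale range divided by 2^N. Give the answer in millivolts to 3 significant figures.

0.500 mV

Span = 7.1 V.
Required number of levels: 7.1/2.02 mV = 3514.9; smallest N with 2^N ≥ that is 12.
Step size = 7.1/4096 V = 1.7334 mV.
σ_q = LSB/√12 = 1.7334 mV/3.4641 = 0.500 mV.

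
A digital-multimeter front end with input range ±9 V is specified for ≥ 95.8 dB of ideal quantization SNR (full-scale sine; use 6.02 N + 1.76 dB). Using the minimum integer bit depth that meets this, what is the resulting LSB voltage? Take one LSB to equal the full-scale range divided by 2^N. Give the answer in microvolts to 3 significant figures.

Full-scale range = 9 V − (-9 V) = 18 V.
Solving 6.02 N ≥ 95.8 − 1.76: N ≥ 15.621. Round up → N = 16.
Step size = 18/65536 V = 275 µV.

275 µV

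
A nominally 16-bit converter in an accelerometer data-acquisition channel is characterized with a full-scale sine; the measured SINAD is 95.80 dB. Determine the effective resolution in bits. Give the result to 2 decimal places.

15.62 bits

Inverting SNR = 6.02 N + 1.76: N_eff = (95.80 − 1.76)/6.02 = 15.6213.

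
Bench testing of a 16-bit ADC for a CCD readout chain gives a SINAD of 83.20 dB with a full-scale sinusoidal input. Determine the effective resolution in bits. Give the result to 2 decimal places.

13.53 bits

ENOB = (83.20 − 1.76)/6.02 = 13.5282 bits.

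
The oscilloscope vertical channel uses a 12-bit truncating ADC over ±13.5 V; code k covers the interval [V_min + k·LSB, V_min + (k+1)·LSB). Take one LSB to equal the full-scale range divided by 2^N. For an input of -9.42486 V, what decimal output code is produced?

Range = 13.5 − (-13.5) = 27 V. LSB = 27 V / 2^12 ≈ 6.592 mV.
(V_in − V_min) × 2^12/range = (-9.42486 − (-13.5)) × 4096/27 = 618.214.
Floor → code = 618.

618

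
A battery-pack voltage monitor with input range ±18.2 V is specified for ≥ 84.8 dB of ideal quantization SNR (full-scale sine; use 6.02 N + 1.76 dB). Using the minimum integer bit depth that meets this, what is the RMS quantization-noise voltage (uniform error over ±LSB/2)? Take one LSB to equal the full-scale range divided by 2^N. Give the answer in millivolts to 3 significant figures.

0.641 mV

Range = 18.2 − (-18.2) = 36.4 V.
6.02 N + 1.76 ≥ 84.8 gives N ≥ 13.794, so the minimum integer is 14.
Step size = 36.4/16384 V = 2.2217 mV.
σ_q = LSB/√12 = 2.2217 mV/3.4641 = 0.641 mV.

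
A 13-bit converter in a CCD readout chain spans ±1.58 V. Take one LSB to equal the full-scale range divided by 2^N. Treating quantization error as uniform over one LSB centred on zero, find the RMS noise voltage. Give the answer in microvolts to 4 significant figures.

Full-scale range = 1.58 V − (-1.58 V) = 3.16 V.
LSB = 3.16 V ÷ 2^13 = 3.16/8192 V = 385.742 µV.
σ_q = LSB/√12 = 385.742 µV/3.4641 = 111.4 µV.

111.4 µV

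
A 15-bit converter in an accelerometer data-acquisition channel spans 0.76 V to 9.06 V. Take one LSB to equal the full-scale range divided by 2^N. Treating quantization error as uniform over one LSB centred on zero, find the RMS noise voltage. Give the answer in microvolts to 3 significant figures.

73.1 µV

Full-scale range = 9.06 V − (0.76 V) = 8.3 V.
Step size = 8.3/32768 V = 253.30 µV.
RMS of a uniform error over width LSB is LSB/√12 = 73.1 µV.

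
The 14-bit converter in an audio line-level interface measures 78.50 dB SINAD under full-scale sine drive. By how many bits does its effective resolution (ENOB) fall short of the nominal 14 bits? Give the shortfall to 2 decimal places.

1.25 bits

Effective bits = (78.50 − 1.76)/6.02 = 12.7475.
14 − 12.7475 = 1.25 bits below nominal.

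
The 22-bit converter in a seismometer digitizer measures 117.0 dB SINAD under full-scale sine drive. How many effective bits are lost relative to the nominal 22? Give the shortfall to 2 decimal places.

2.86 bits

Effective bits = (117.0 − 1.76)/6.02 = 19.1429.
Lost resolution: 22 − 19.1429 = 2.8571 bits.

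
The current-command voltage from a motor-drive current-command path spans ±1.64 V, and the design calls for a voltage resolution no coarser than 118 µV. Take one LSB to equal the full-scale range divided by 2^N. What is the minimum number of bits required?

The full-scale span is 1.64 − (-1.64) = 3.28 V.
Levels needed ≥ 3.28/118 µV = 27800. 2^15 = 32768 suffices, so N_min = 15.

15 bits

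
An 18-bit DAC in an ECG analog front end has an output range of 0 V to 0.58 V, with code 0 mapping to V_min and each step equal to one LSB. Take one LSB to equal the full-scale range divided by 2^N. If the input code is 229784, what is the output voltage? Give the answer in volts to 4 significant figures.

0.5084 V

Span = 0.58 V. LSB = 0.58 V / 2^18.
V_out = 0 + 229784 × (0.58/262144) V
      = 0 V + 0.508403 V = 0.508403 V.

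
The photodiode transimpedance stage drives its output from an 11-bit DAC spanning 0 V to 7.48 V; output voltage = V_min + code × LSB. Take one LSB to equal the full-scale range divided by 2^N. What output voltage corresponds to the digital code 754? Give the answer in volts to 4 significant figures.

2.754 V

Span = 7.48 V. LSB = 7.48 V / 2^11.
Output = V_min + (754/2048) × range = 0 + 0.368164 × 7.48 V
      = 0 + 2.75387 = 2.75387 V.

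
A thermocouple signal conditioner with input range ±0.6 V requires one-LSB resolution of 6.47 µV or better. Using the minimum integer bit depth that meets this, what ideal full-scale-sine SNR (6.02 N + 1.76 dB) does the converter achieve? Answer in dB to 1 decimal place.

110.1 dB

The full-scale span is 0.6 − (-0.6) = 1.2 V.
Required number of levels: 1.2/6.47 µV = 185470; smallest N with 2^N ≥ that is 18.
6.02(18) + 1.76 = 110.12 dB.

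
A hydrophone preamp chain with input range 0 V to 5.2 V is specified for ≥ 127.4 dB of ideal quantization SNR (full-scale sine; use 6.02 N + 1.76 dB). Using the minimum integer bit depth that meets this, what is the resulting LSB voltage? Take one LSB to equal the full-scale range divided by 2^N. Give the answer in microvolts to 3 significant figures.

2.48 µV

Span = 5.2 V.
N ≥ (127.4 − 1.76)/6.02 = 20.870 → N_min = 21.
One LSB is 5.2 V / 2097152 = 2.48 µV.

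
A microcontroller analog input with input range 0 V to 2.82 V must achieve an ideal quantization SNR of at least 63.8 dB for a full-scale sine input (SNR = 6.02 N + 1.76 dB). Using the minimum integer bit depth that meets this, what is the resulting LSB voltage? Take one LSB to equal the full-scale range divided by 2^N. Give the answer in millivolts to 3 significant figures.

1.38 mV

Range is 2.82 V.
6.02 N + 1.76 ≥ 63.8 gives N ≥ 10.306, so the minimum integer is 11.
LSB = 2.82 V / 2^11 = 1.38 mV.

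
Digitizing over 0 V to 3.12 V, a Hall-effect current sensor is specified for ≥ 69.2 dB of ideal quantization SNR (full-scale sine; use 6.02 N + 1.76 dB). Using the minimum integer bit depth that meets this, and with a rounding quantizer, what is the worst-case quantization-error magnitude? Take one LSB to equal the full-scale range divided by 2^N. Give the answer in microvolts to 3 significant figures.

Range is 3.12 V.
6.02 N + 1.76 ≥ 69.2 gives N ≥ 11.203, so the minimum integer is 12.
Step size = 3.12/4096 V = 0.76172 mV.
Half an LSB is 381 µV.

381 µV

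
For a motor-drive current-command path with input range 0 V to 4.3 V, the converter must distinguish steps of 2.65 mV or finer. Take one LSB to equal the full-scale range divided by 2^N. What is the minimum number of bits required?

11 bits

V_FS = 4.3 V.
Levels needed ≥ 4.3/2.65 mV = 1623. 2^11 = 2048 suffices, so N_min = 11.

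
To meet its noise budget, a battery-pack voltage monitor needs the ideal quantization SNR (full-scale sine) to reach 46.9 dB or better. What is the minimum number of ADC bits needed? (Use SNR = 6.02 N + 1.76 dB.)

N ≥ (46.9 − 1.76)/6.02 = 7.498 → N_min = 8.

8 bits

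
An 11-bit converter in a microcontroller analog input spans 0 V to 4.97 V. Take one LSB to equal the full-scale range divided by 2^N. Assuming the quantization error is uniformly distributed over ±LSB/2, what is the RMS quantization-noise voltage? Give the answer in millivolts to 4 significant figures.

0.7005 mV

Span = 4.97 V.
One LSB is 4.97 V / 2048 = 2.42676 mV.
σ_q = LSB/√12 = 2.42676 mV/3.4641 = 0.7005 mV.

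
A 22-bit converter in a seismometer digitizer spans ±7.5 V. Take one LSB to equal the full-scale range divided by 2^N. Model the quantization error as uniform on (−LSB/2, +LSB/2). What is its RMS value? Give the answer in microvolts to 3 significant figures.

Range = 7.5 − (-7.5) = 15 V.
Step size = 15/4194304 V = 3.5763 µV.
RMS of a uniform error over width LSB is LSB/√12 = 1.03 µV.

1.03 µV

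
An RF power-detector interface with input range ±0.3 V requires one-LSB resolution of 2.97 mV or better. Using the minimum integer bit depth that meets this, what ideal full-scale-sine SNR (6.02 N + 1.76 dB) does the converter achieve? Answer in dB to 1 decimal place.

The full-scale span is 0.3 − (-0.3) = 0.6 V.
Levels needed ≥ 0.6/2.97 mV = 202.0. 2^8 = 256 suffices, so N_min = 8.
SNR = 6.02 × 8 + 1.76 = 49.92 dB.

49.9 dB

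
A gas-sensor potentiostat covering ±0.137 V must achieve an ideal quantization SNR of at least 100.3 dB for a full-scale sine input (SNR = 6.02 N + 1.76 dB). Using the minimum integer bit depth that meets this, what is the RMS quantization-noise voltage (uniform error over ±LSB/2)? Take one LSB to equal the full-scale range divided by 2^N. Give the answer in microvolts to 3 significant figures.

The full-scale span is 0.137 − (-0.137) = 0.274 V.
6.02 N + 1.76 ≥ 100.3 gives N ≥ 16.369, so the minimum integer is 17.
Step size = 0.274/131072 V = 2.0905 µV.
σ_q = LSB/√12 = 2.0905 µV/3.4641 = 0.603 µV.

0.603 µV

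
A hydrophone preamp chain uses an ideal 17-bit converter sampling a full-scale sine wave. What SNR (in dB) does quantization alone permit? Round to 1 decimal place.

SNR = 6.02·17 + 1.76 = 104.10 dB.

104.1 dB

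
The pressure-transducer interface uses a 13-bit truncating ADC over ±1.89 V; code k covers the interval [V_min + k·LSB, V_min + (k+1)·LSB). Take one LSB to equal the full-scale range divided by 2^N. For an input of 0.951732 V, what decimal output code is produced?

6158

Span: 1.89 V − (-1.89 V) = 3.78 V. LSB = 3.78 V / 2^13 ≈ 461.4 µV.
V_in − V_min = 0.951732 − (-1.89) = 2.841732 V.
Divide by LSB: 2.841732 × 8192/3.78 = 6158.5896.
Truncating gives code 6158.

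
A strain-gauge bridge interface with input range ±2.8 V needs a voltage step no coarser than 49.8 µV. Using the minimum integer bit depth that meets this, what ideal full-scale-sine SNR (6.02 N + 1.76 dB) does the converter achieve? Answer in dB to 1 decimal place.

104.1 dB

Full-scale range = 2.8 V − (-2.8 V) = 5.6 V.
5.6 V / 49.8 µV = 112400. Since 2^16 = 65536 and 2^17 = 131072, N = 17.
SNR = 6.02 × 17 + 1.76 = 104.10 dB.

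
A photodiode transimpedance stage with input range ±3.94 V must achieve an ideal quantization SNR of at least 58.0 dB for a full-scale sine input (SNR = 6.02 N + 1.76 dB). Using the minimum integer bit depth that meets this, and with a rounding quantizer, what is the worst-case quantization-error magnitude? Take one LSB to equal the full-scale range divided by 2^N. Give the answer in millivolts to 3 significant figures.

Span: 3.94 V − (-3.94 V) = 7.88 V.
N ≥ (58.0 − 1.76)/6.02 = 9.342 → N_min = 10.
Step size = 7.88/1024 V = 7.6953 mV.
Max error for round-to-nearest is LSB/2 = 3.85 mV.

3.85 mV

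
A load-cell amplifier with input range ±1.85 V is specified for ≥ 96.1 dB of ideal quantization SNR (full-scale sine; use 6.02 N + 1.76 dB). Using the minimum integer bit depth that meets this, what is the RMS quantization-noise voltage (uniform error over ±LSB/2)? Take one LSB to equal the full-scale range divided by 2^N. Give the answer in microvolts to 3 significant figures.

Range = 1.85 − (-1.85) = 3.7 V.
N ≥ (96.1 − 1.76)/6.02 = 15.671 → N_min = 16.
One LSB is 3.7 V / 65536 = 56.458 µV.
σ_q = LSB/√12 = 56.458 µV/3.4641 = 16.3 µV.

16.3 µV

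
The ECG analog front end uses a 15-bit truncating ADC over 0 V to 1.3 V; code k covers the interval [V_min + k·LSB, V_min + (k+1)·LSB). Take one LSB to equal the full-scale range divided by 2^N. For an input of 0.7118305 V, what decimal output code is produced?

Range is 1.3 V. LSB = 1.3 V / 2^15 ≈ 39.67 µV.
V_in − V_min = 0.7118305 − (0) = 0.7118305 V.
Divide by LSB: 0.7118305 × 32768/1.3 = 17942.5091.
Truncating gives code 17942.

17942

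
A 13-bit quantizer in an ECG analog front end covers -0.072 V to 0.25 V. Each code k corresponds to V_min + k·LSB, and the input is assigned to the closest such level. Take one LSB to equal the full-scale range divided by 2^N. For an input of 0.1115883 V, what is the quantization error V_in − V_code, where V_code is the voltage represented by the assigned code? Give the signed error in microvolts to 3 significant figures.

−13.0 µV

Range = 0.25 − (-0.072) = 0.322 V. LSB = 0.322 V / 2^13 ≈ 39.31 µV.
Position in LSBs: (0.1115883 − (-0.072)) × 8192/0.322 = 4670.6688; rounding gives k = 4671.
V_code = V_min + k × range/2^13 = -0.072 + 4671 × 0.322/8192 = 0.1116013184 V.
e = 0.1115883 − (0.1116013184) = −13.0 µV.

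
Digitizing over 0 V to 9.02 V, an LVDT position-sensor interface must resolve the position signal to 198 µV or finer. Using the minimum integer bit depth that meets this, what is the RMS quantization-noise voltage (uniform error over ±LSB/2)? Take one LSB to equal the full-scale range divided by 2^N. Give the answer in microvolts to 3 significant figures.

39.7 µV

Range is 9.02 V.
Need 2^N ≥ 9.02 V / 198 µV = 45560 → N_min = 16.
LSB = 9.02 V ÷ 2^16 = 9.02/65536 V = 137.63 µV.
σ_q = LSB/√12 = 137.63 µV/3.4641 = 39.7 µV.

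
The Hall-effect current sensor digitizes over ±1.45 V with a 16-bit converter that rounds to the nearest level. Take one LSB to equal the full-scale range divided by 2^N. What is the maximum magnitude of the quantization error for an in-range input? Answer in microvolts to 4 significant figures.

The full-scale span is 1.45 − (-1.45) = 2.9 V.
One LSB is 2.9 V / 65536 = 44.2505 µV.
A rounding quantizer has |error| ≤ LSB/2 = 22.13 µV.

22.13 µV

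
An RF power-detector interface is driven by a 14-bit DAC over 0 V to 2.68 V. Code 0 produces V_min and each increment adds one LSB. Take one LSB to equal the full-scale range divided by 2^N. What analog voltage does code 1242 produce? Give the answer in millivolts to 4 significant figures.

V_FS = 2.68 V. LSB = 2.68 V / 2^14.
Output = V_min + (1242/16384) × range = 0 + 0.0758057 × 2.68 V
      = 0 V + 0.203159 V = 0.203159 V.

203.2 mV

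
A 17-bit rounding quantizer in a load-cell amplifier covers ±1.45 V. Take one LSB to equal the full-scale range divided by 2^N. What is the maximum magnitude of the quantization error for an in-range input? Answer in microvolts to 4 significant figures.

Span: 1.45 V − (-1.45 V) = 2.9 V.
One LSB is 2.9 V / 131072 = 22.1252 µV.
|e|_max = LSB/2 = 11.06 µV.

11.06 µV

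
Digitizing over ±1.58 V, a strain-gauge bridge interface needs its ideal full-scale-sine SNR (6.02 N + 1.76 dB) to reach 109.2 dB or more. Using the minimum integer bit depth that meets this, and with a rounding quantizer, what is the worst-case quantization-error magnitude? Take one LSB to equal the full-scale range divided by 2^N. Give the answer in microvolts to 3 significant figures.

6.03 µV

The full-scale span is 1.58 − (-1.58) = 3.16 V.
Required N = ⌈(109.2 − 1.76)/6.02⌉ = ⌈17.847⌉ = 18.
LSB = 3.16 V ÷ 2^18 = 3.16/262144 V = 12.054 µV.
|e|_max = LSB/2 = 6.03 µV.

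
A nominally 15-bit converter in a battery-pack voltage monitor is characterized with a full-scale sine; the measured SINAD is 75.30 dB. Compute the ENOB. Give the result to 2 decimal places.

(75.30 − 1.76) / 6.02 = 73.54/6.02 = 12.2159 effective bits.

12.22 bits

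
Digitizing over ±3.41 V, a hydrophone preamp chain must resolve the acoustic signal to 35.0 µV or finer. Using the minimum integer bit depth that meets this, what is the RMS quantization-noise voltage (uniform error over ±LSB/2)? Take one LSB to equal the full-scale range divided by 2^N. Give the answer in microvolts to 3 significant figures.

Span: 3.41 V − (-3.41 V) = 6.82 V.
Required number of levels: 6.82/35.0 µV = 194860; smallest N with 2^N ≥ that is 18.
Step size = 6.82/262144 V = 26.016 µV.
V_rms = LSB/√12 = 7.51 µV.

7.51 µV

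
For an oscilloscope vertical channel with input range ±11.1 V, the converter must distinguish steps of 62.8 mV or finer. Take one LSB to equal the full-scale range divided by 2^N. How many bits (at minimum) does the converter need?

9 bits

The full-scale span is 11.1 − (-11.1) = 22.2 V.
Levels needed ≥ 22.2/62.8 mV = 353.5. 2^9 = 512 suffices, so N_min = 9.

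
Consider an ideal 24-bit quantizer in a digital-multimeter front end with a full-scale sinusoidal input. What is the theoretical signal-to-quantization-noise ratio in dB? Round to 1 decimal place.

For an ideal N-bit converter with full-scale sine input, SNR = 6.02 N + 1.76 dB. SNR = 6.02 × 24 + 1.76 = 144.48 + 1.76 = 146.24 dB.

146.2 dB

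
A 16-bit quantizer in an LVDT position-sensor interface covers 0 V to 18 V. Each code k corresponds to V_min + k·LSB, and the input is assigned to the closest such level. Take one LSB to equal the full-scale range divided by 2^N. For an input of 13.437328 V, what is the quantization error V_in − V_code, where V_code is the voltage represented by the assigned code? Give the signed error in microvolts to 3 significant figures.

Span = 18 V. LSB = 18 V / 2^16 ≈ 274.7 µV.
Position in LSBs: (13.437328 − (0)) × 65536/18 = 48923.8182; rounding gives k = 48924.
V_code = V_min + k × range/2^16 = 0 + 48924 × 18/65536 = 13.437377930 V.
V_in − V_code = 13.437328 − (13.437377930) = −49.9 µV.

−49.9 µV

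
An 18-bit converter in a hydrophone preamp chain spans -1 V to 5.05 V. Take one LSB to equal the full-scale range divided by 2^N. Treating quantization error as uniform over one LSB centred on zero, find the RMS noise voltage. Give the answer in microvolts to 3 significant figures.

6.66 µV

Full-scale range = 5.05 V − (-1 V) = 6.05 V.
One LSB is 6.05 V / 262144 = 23.079 µV.
V_rms = LSB/√12 = 23.079 µV / √12 = 6.66 µV.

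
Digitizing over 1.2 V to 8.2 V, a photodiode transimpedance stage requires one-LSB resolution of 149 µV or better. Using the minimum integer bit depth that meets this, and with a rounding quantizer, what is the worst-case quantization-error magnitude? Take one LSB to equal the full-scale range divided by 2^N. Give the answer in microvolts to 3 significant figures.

Span: 8.2 V − (1.2 V) = 7 V.
7 V / 149 µV = 46980. Since 2^15 = 32768 and 2^16 = 65536, N = 16.
Step size = 7/65536 V = 106.81 µV.
Half an LSB is 53.4 µV.

53.4 µV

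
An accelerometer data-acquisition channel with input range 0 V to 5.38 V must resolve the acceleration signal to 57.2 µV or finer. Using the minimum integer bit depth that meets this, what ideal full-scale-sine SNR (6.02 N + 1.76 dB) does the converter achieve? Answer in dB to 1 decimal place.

104.1 dB

V_FS = 5.38 V.
Need 2^N ≥ 5.38 V / 57.2 µV = 94060 → N_min = 17.
Ideal SNR at N = 17: 6.02·17 + 1.76 = 104.1 dB.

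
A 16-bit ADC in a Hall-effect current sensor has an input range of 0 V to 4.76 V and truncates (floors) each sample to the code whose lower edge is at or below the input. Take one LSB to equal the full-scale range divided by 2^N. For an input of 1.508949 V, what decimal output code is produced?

Span = 4.76 V. LSB = 4.76 V / 2^16 ≈ 72.63 µV.
(V_in − V_min) × 2^16/range = (1.508949 − (0)) × 65536/4.76 = 20775.311.
Floor → code = 20775.

20775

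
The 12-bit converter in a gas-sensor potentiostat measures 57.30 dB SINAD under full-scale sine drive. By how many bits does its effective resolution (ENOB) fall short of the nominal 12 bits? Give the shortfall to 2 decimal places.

N_eff = (57.30 − 1.76)/6.02 = 9.2259 bits.
Lost resolution: 12 − 9.2259 = 2.7741 bits.

2.77 bits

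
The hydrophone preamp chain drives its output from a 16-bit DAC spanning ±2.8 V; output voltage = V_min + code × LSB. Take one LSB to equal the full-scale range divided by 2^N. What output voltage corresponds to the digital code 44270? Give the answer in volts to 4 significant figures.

0.9828 V

Full-scale range = 2.8 V − (-2.8 V) = 5.6 V. LSB = 5.6 V / 2^16.
V_out = V_min + code × LSB = -2.8 V + 44270 × 5.6 V / 65536
      = -2.8 + 3.78284 = 0.982837 V.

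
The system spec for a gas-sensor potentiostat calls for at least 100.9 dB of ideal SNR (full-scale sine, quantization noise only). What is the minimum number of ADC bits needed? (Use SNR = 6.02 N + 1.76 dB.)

17 bits

Solving 6.02 N ≥ 100.9 − 1.76: N ≥ 16.468. Round up → N = 17.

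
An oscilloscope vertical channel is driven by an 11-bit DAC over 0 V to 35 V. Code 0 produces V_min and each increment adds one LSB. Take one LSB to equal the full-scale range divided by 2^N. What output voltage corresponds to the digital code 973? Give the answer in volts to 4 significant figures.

Range is 35 V. LSB = 35 V / 2^11.
V_out = V_min + code × LSB = 0 V + 973 × 35 V / 2048
      = 0 V + 16.6284 V = 16.6284 V.

16.63 V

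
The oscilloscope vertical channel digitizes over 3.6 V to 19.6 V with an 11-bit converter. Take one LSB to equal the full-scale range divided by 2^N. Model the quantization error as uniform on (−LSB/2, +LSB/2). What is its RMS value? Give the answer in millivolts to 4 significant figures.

The full-scale span is 19.6 − (3.6) = 16 V.
LSB = 16 V ÷ 2^11 = 16/2048 V = 7.81250 mV.
V_rms = LSB/√12 = 7.81250 mV / √12 = 2.255 mV.

2.255 mV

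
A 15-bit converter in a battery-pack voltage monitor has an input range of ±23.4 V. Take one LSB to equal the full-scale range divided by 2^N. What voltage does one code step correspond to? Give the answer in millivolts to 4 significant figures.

Range = 23.4 − (-23.4) = 46.8 V.
2^15 = 32768 levels.
LSB = 46.8 V ÷ 2^15 = 46.8/32768 V = 1.428 mV.

1.428 mV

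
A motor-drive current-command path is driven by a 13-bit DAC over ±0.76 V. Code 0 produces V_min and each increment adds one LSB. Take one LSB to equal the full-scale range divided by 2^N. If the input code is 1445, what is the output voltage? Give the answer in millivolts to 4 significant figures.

-491.9 mV

Range = 0.76 − (-0.76) = 1.52 V. LSB = 1.52 V / 2^13.
V_out = V_min + code × LSB = -0.76 V + 1445 × 1.52 V / 8192
      = -0.76 V + 0.268115 V = -0.491885 V.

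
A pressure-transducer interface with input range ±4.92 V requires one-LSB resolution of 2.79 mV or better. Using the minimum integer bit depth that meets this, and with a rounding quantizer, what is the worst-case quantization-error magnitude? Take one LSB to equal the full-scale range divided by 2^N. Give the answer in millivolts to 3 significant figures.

Full-scale range = 4.92 V − (-4.92 V) = 9.84 V.
Need 2^N ≥ 9.84 V / 2.79 mV = 3527 → N_min = 12.
LSB = 9.84 V / 2^12 = 2.4023 mV.
Half an LSB is 1.20 mV.

1.20 mV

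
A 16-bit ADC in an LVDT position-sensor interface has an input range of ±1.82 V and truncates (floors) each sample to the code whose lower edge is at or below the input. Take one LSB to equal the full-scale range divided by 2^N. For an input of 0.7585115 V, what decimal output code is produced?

Range = 1.82 − (-1.82) = 3.64 V. LSB = 3.64 V / 2^16 ≈ 55.54 µV.
(V_in − V_min) × 2^16/range = (0.7585115 − (-1.82)) × 65536/3.64 = 46424.541.
Floor → code = 46424.

46424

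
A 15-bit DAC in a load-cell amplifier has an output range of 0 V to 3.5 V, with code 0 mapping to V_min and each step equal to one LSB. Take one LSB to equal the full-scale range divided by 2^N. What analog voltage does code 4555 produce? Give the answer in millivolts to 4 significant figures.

486.5 mV

Range is 3.5 V. LSB = 3.5 V / 2^15.
V_out = 0 + 4555 × (3.5/32768) V
      = 0 V + 0.486526 V = 0.486526 V.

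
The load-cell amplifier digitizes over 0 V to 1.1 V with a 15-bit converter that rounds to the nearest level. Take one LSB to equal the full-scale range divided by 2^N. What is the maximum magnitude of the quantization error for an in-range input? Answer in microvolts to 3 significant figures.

Range is 1.1 V.
One LSB is 1.1 V / 32768 = 33.569 µV.
Worst-case error for round-to-nearest is half an LSB: 16.8 µV.

16.8 µV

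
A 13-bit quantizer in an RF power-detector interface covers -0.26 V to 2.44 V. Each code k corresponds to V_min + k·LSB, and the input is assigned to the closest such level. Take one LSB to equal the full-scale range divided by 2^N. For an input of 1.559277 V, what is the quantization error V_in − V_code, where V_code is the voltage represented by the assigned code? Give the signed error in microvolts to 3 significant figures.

The full-scale span is 2.44 − (-0.26) = 2.7 V. LSB = 2.7 V / 2^13 ≈ 329.6 µV.
(V_in − V_min)/LSB = (1.559277 − (-0.26)) × 8192/2.7 = 5519.8212 → nearest code k = 5520.
V_code = V_min + k × range/2^13 = -0.26 + 5520 × 2.7/8192 = 1.559335938 V.
Error = V_in − V_code = 1.559277 − (1.559335938) = −58.9 µV.

−58.9 µV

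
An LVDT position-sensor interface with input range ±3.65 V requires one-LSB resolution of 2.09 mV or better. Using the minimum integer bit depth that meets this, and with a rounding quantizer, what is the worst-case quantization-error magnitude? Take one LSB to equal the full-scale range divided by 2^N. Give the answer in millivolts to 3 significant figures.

Full-scale range = 3.65 V − (-3.65 V) = 7.3 V.
Levels needed ≥ 7.3/2.09 mV = 3493. 2^12 = 4096 suffices, so N_min = 12.
One LSB is 7.3 V / 4096 = 1.7822 mV.
Max error for round-to-nearest is LSB/2 = 0.891 mV.

0.891 mV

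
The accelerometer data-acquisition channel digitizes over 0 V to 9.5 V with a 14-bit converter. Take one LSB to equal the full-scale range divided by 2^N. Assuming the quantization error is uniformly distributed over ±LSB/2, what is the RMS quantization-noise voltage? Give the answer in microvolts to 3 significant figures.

167 µV

Span = 9.5 V.
LSB = 9.5 V ÷ 2^14 = 9.5/16384 V = 0.57983 mV.
For a uniform distribution on [−LSB/2, +LSB/2], V_rms = LSB/√12 = 0.57983 mV/3.4641 = 167 µV.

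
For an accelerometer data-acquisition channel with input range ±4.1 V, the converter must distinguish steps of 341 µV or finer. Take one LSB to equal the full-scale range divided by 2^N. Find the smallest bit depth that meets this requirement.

15 bits

Full-scale range = 4.1 V − (-4.1 V) = 8.2 V.
Required number of levels: 8.2/341 µV = 24047; smallest N with 2^N ≥ that is 15.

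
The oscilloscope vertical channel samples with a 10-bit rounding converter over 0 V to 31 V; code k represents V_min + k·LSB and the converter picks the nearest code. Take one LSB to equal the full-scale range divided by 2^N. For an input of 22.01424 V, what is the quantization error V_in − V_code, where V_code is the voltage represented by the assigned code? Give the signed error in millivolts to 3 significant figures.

+5.45 mV

Span = 31 V. LSB = 31 V / 2^10 ≈ 30.27 mV.
(V_in − V_min)/LSB = (22.01424 − (0)) × 1024/31 = 727.1801 → nearest code k = 727.
V_code = V_min + k × range/2^10 = 0 + 727 × 31/1024 = 22.00878906 V.
Error = V_in − V_code = 22.01424 − (22.00878906) = +5.45 mV.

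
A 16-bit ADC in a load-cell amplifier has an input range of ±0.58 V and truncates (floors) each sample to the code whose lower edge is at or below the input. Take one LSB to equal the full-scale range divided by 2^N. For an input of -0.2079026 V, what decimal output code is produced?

21022

Span: 0.58 V − (-0.58 V) = 1.16 V. LSB = 1.16 V / 2^16 ≈ 17.70 µV.
V_in − V_min = -0.2079026 − (-0.58) = 0.3720974 V.
Divide by LSB: 0.3720974 × 65536/1.16 = 21022.2200.
Truncating gives code 21022.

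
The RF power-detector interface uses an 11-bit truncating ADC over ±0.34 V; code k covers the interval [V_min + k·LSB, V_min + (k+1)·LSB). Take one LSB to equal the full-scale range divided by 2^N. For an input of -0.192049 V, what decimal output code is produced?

445

Range = 0.34 − (-0.34) = 0.68 V. LSB = 0.68 V / 2^11 ≈ 332.0 µV.
code = ⌊(V_in − V_min)/LSB⌋ = ⌊(V_in − V_min) × 2^11 / range⌋
     = ⌊(-0.192049 − (-0.34)) × 2048 / 0.68⌋ = ⌊0.147951 × 2048/0.68⌋
     = ⌊445.594⌋ = 445.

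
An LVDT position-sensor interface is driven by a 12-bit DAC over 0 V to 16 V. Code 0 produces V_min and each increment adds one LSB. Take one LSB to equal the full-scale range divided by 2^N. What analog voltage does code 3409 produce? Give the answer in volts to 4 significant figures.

13.32 V

Range is 16 V. LSB = 16 V / 2^12.
V_out = 0 + 3409 × (16/4096) V
      = 0 + 13.3164 = 13.3164 V.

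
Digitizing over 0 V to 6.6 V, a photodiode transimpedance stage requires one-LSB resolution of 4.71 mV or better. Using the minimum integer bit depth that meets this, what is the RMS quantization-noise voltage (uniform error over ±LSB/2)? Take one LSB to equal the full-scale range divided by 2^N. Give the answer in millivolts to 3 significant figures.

Span = 6.6 V.
Levels needed ≥ 6.6/4.71 mV = 1401. 2^11 = 2048 suffices, so N_min = 11.
LSB = 6.6 V / 2^11 = 3.2227 mV.
V_rms = LSB/√12 = 0.930 mV.

0.930 mV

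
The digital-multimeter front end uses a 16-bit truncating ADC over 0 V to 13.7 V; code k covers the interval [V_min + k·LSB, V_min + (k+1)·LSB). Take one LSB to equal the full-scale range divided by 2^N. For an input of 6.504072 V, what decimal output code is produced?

31113

Full-scale range = 13.7 V. LSB = 13.7 V / 2^16 ≈ 209.0 µV.
code = ⌊(V_in − V_min)/LSB⌋ = ⌊(V_in − V_min) × 2^16 / range⌋
     = ⌊(6.504072 − (0)) × 65536 / 13.7⌋ = ⌊6.504072 × 65536/13.7⌋
     = ⌊31113.202⌋ = 31113.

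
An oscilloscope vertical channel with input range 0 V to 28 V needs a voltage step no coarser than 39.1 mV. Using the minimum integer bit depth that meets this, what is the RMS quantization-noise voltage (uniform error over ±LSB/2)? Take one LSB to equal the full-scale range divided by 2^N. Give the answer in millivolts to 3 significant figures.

7.89 mV

Span = 28 V.
Levels needed ≥ 28/39.1 mV = 716.1. 2^10 = 1024 suffices, so N_min = 10.
One LSB is 28 V / 1024 = 27.344 mV.
σ_q = LSB/√12 = 27.344 mV/3.4641 = 7.89 mV.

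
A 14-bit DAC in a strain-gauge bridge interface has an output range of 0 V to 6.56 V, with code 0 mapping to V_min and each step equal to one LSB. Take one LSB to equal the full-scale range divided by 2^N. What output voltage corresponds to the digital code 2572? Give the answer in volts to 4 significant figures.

1.030 V

Span = 6.56 V. LSB = 6.56 V / 2^14.
V_out = 0 + 2572 × (6.56/16384) V
      = 0 V + 1.02980 V = 1.02980 V.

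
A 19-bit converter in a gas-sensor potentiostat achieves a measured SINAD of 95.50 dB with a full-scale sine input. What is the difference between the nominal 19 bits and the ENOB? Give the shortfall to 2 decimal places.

ENOB = (SINAD − 1.76)/6.02 = (95.50 − 1.76)/6.02 = 15.5714 bits.
Shortfall = 19 − 15.5714 = 3.4286 bits.

3.43 bits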